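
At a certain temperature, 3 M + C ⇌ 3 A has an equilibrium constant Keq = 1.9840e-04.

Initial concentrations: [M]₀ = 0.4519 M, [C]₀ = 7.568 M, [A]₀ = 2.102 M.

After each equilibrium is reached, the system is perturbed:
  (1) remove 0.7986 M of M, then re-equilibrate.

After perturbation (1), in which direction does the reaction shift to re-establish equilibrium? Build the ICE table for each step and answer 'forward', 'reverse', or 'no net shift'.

Direction: reverse

Q₀ = 13.3 vs Keq = 1.9840e-04 ⇒ Q>K, reverse
Step 1:
                   M          C          A
  Initial     0.4519      7.568      2.102
  Change       1.833     0.6111     -1.833
  Equil        2.285      8.179     0.2686
  solve Keq expr → x = -0.6111; check Q = 1.9840e-04
Then remove 0.7986 M of M.
Step 2:
                   M          C          A
  Initial      1.487      8.179     0.2686
  Change     0.08379    0.02793   -0.08379
  Equil        1.571      8.207     0.1848
  solve Keq expr → x = -0.02793; check Q = 1.9840e-04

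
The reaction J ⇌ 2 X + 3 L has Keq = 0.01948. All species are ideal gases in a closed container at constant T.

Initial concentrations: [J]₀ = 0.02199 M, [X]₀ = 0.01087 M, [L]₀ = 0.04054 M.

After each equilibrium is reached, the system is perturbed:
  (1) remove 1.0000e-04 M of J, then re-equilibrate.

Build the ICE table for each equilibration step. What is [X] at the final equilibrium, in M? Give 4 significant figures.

Q₀ = 3.5800e-07 vs Keq = 0.01948 ⇒ Q<K, forward
Step 1:
                  J         X         L
  init      0.02199   0.01087   0.04054
  Δ        -0.02181   0.04362   0.06543
  eq      1.8134e-04   0.05449     0.106
  solve Keq expr → x = 0.02181; check Q = 0.01948
Then remove 1.0000e-04 M of J.
Step 2:
                  J         X         L
  init    8.1343e-05   0.05449     0.106
  Δ       9.7225e-05 -1.9445e-04 -2.9168e-04
  eq      1.7857e-04   0.05429    0.1057
  solve Keq expr → x = -9.7225e-05; check Q = 0.01948

[X]_eq = 0.05429 M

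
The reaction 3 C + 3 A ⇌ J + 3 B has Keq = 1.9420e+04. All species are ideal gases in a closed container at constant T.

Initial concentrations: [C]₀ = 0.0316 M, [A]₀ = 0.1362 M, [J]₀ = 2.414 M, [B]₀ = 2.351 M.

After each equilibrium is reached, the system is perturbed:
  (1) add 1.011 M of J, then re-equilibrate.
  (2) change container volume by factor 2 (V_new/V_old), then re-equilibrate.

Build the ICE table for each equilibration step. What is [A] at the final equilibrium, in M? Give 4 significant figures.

[A]_eq = 0.2381 M

Q₀ = 3.9346e+08 vs Keq = 1.9420e+04 ⇒ Q>K, reverse
Step 1:
                  C         A         J         B
  Initial    0.0316    0.1362     2.414     2.351
  Change     0.2428    0.2428  -0.08095   -0.2428
  Equil      0.2744     0.379     2.333     2.108
  solve Keq expr → x = -0.08095; check Q = 1.9420e+04
Then add 1.011 M of J.
Step 2:
                  C         A         J         B
  Initial    0.2744     0.379     3.344     2.108
  Change    0.01814   0.01814 -0.006047  -0.01814
  Equil      0.2926    0.3972     3.338      2.09
  solve Keq expr → x = -0.006047; check Q = 1.9420e+04
Then change container volume by factor 2 (V_new/V_old).
Step 3:
                  C         A         J         B
  Initial    0.1463    0.1986     1.669     1.045
  Change    0.03955   0.03955  -0.01318  -0.03955
  Equil      0.1858    0.2381     1.656     1.005
  solve Keq expr → x = -0.01318; check Q = 1.9420e+04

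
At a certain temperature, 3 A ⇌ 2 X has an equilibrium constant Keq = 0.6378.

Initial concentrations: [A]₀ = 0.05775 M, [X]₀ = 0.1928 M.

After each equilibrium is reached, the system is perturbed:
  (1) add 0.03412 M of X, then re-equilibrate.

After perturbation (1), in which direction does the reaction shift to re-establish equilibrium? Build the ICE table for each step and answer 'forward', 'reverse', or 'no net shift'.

Q₀ = 193 vs Keq = 0.6378 ⇒ Q>K, reverse
Step 1:
                    A           X
  I           0.05775      0.1928
  C            0.1641     -0.1094
  E            0.2218     0.08343
  solve Keq expr → x = -0.05469; check Q = 0.6378
Then add 0.03412 M of X.
Step 2:
                    A           X
  I            0.2218      0.1175
  C           0.02734    -0.01823
  E            0.2492     0.09932
  solve Keq expr → x = -0.009114; check Q = 0.6378

Direction: reverse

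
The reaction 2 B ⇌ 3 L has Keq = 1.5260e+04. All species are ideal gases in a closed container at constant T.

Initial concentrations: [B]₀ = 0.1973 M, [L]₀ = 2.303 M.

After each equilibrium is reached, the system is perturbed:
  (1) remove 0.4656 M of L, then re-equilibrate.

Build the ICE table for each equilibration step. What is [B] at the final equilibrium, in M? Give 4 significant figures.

Q₀ = 313.8 vs Keq = 1.5260e+04 ⇒ Q<K, forward
Step 1:
                  B         L
  Initial    0.1973     2.303
  Change    -0.1643    0.2465
  Equil     0.03295      2.55
  solve Keq expr → x = 0.08217; check Q = 1.5260e+04
Then remove 0.4656 M of L.
Step 2:
                  B         L
  Initial   0.03295     2.084
  Change  -0.008381   0.01257
  Equil     0.02457     2.096
  solve Keq expr → x = 0.00419; check Q = 1.5260e+04

[B]_eq = 0.02457 M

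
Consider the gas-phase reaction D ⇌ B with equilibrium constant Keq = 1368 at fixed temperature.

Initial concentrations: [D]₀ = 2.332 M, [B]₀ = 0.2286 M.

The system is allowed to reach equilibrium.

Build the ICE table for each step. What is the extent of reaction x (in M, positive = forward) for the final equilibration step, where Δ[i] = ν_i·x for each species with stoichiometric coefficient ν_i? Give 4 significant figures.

x = 2.33 M

Q₀ = 0.09803 vs Keq = 1368 ⇒ Q<K, forward
Step 1:
                    D           B
  Initial       2.332      0.2286
  Change        -2.33        2.33
  Equil       0.00187       2.559
  solve Keq expr → x = 2.33; check Q = 1368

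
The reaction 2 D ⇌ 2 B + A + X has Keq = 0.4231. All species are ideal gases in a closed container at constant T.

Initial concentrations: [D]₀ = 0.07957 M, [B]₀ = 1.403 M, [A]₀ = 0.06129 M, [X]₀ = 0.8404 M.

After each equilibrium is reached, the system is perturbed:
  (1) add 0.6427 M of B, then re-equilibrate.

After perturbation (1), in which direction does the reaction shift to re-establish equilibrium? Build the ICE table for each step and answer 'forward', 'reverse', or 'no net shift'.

Q₀ = 16.01 vs Keq = 0.4231 ⇒ Q>K, reverse
Step 1:
                  D         B         A         X
  Initial   0.07957     1.403   0.06129    0.8404
  Change     0.1018   -0.1018  -0.05088  -0.05088
  Equil      0.1813     1.301   0.01041    0.7895
  solve Keq expr → x = -0.05088; check Q = 0.4231
Then add 0.6427 M of B.
Step 2:
                  D         B         A         X
  Initial    0.1813     1.944   0.01041    0.7895
  Change    0.01023  -0.01023 -0.005114 -0.005114
  Equil      0.1916     1.934  0.005294    0.7844
  solve Keq expr → x = -0.005114; check Q = 0.4231

Direction: reverse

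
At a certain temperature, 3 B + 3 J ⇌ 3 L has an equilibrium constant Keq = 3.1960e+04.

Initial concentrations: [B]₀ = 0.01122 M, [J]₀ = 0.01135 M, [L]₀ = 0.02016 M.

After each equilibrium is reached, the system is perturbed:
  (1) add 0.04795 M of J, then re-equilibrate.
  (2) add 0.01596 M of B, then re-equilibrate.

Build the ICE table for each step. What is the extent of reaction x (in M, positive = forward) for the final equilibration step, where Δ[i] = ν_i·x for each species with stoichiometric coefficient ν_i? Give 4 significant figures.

x = 0.002887 M

Q₀ = 3.9674e+06 vs Keq = 3.1960e+04 ⇒ Q>K, reverse
Step 1:
                  B         J         L
  init      0.01122   0.01135   0.02016
  Δ         0.00816   0.00816  -0.00816
  eq        0.01938   0.01951     0.012
  solve Keq expr → x = -0.00272; check Q = 3.1960e+04
Then add 0.04795 M of J.
Step 2:
                  B         J         L
  init      0.01938   0.06746     0.012
  Δ       -0.008456 -0.008456  0.008456
  eq        0.01092     0.059   0.02046
  solve Keq expr → x = 0.002819; check Q = 3.1960e+04
Then add 0.01596 M of B.
Step 3:
                  B         J         L
  init      0.02688     0.059   0.02046
  Δ        -0.00866  -0.00866   0.00866
  eq        0.01822   0.05034   0.02912
  solve Keq expr → x = 0.002887; check Q = 3.1960e+04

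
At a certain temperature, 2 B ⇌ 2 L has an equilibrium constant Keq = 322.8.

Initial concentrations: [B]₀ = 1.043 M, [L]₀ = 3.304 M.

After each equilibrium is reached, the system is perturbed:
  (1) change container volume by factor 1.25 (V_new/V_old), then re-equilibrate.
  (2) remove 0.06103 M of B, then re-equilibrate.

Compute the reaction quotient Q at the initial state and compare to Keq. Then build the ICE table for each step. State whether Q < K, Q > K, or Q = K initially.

Q₀ = 10.03; Q < K (proceeds forward)

Q₀ = 10.03 vs Keq = 322.8 ⇒ Q<K, forward
Step 1:
                   B          L
  Initial      1.043      3.304
  Change     -0.8138     0.8138
  Equil       0.2292      4.118
  solve Keq expr → x = 0.4069; check Q = 322.8
Then change container volume by factor 1.25 (V_new/V_old).
Step 2:
                   B          L
  Initial     0.1834      3.294
  Change           0          0
  Equil       0.1834      3.294
  solve Keq expr → x = 0; check Q = 322.8
Then remove 0.06103 M of B.
Step 3:
                   B          L
  Initial     0.1223      3.294
  Change     0.05781   -0.05781
  Equil       0.1801      3.236
  solve Keq expr → x = -0.02891; check Q = 322.8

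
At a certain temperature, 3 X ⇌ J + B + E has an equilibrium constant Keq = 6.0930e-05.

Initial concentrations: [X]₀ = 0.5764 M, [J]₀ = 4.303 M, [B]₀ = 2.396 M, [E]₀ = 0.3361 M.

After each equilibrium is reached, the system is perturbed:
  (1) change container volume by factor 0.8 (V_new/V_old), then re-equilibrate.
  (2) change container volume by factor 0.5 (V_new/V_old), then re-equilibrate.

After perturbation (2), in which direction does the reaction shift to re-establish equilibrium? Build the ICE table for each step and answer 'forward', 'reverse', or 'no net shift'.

Q₀ = 18.09 vs Keq = 6.0930e-05 ⇒ Q>K, reverse
Step 1:
                    X           J           B           E
  I            0.5764       4.303       2.396      0.3361
  C             1.008     -0.3361     -0.3361     -0.3361
  E             1.585       3.967        2.06  2.9668e-05
  solve Keq expr → x = -0.3361; check Q = 6.0930e-05
Then change container volume by factor 0.8 (V_new/V_old).
Step 2:
                    X           J           B           E
  I             1.981       4.959       2.575  3.7085e-05
  C                 0           0           0           0
  E             1.981       4.959       2.575  3.7085e-05
  solve Keq expr → x = 0; check Q = 6.0930e-05
Then change container volume by factor 0.5 (V_new/V_old).
Step 3:
                    X           J           B           E
  I             3.962       9.917        5.15  7.4171e-05
  C                 0           0           0           0
  E             3.962       9.917        5.15  7.4171e-05
  solve Keq expr → x = 0; check Q = 6.0930e-05

Direction: no net shift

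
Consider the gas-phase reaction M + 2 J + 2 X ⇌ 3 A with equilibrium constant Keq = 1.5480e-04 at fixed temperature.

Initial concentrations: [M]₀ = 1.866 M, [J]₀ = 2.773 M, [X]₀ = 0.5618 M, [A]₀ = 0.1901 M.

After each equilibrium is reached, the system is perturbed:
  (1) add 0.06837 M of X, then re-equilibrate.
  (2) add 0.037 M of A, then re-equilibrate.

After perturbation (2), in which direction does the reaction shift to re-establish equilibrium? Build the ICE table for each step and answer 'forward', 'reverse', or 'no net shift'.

Direction: reverse

Q₀ = 0.001517 vs Keq = 1.5480e-04 ⇒ Q>K, reverse
Step 1:
                    M           J           X           A
  Initial       1.866       2.773      0.5618      0.1901
  Change      0.03097     0.06194     0.06194    -0.09291
  Equil         1.897       2.835      0.6237     0.09719
  solve Keq expr → x = -0.03097; check Q = 1.5480e-04
Then add 0.06837 M of X.
Step 2:
                    M           J           X           A
  Initial       1.897       2.835      0.6921     0.09719
  Change    -0.002136   -0.004271   -0.004271    0.006407
  Equil         1.895       2.831      0.6878      0.1036
  solve Keq expr → x = 0.002136; check Q = 1.5480e-04
Then add 0.037 M of A.
Step 3:
                    M           J           X           A
  Initial       1.895       2.831      0.6878      0.1406
  Change      0.01132     0.02264     0.02264    -0.03396
  Equil         1.906       2.853      0.7105      0.1066
  solve Keq expr → x = -0.01132; check Q = 1.5480e-04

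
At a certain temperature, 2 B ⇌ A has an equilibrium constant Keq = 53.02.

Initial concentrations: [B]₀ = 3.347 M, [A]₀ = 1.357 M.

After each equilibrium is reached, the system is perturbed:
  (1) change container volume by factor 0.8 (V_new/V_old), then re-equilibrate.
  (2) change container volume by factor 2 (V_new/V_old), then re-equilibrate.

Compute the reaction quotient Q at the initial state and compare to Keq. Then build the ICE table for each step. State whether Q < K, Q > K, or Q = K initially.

Q₀ = 0.1211; Q < K (proceeds forward)

Q₀ = 0.1211 vs Keq = 53.02 ⇒ Q<K, forward
Step 1:
                   B          A
  Initial      3.347      1.357
  Change      -3.113      1.556
  Equil       0.2344      2.913
  solve Keq expr → x = 1.556; check Q = 53.02
Then change container volume by factor 0.8 (V_new/V_old).
Step 2:
                   B          A
  Initial      0.293      3.642
  Change    -0.03039    0.01519
  Equil       0.2626      3.657
  solve Keq expr → x = 0.01519; check Q = 53.02
Then change container volume by factor 2 (V_new/V_old).
Step 3:
                   B          A
  Initial     0.1313      1.828
  Change     0.05304   -0.02652
  Equil       0.1844      1.802
  solve Keq expr → x = -0.02652; check Q = 53.02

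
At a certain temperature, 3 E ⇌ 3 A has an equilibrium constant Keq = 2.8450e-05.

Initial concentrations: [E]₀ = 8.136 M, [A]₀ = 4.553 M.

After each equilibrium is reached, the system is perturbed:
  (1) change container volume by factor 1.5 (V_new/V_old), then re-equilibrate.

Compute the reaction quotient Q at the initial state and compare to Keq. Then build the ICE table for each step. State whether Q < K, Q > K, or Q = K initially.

Q₀ = 0.1753; Q > K (proceeds reverse)

Q₀ = 0.1753 vs Keq = 2.8450e-05 ⇒ Q>K, reverse
Step 1:
                  E         A
  Initial     8.136     4.553
  Change      4.177    -4.177
  Equil       12.31    0.3759
  solve Keq expr → x = -1.392; check Q = 2.8450e-05
Then change container volume by factor 1.5 (V_new/V_old).
Step 2:
                  E         A
  Initial     8.209    0.2506
  Change          0         0
  Equil       8.209    0.2506
  solve Keq expr → x = 0; check Q = 2.8450e-05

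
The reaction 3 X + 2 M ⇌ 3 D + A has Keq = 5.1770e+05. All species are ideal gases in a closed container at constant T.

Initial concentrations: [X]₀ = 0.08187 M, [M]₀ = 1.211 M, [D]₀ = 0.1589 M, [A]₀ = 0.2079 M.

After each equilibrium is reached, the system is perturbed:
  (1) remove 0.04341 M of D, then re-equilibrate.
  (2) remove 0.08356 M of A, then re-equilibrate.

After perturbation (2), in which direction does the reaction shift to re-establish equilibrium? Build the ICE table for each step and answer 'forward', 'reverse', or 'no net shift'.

Q₀ = 1.036 vs Keq = 5.1770e+05 ⇒ Q<K, forward
Step 1:
                    X           M           D           A
  I           0.08187       1.211      0.1589      0.2079
  C           -0.0802    -0.05347      0.0802     0.02673
  E          0.001666       1.158      0.2391      0.2346
  solve Keq expr → x = 0.02673; check Q = 5.1770e+05
Then remove 0.04341 M of D.
Step 2:
                    X           M           D           A
  I          0.001666       1.158      0.1957      0.2346
  C       -3.0002e-04 -2.0001e-04  3.0002e-04  1.0001e-04
  E          0.001366       1.157       0.196      0.2347
  solve Keq expr → x = 1.0001e-04; check Q = 5.1770e+05
Then remove 0.08356 M of A.
Step 3:
                    X           M           D           A
  I          0.001366       1.157       0.196      0.1512
  C       -1.8499e-04 -1.2333e-04  1.8499e-04  6.1664e-05
  E          0.001181       1.157      0.1962      0.1512
  solve Keq expr → x = 6.1664e-05; check Q = 5.1770e+05

Direction: forward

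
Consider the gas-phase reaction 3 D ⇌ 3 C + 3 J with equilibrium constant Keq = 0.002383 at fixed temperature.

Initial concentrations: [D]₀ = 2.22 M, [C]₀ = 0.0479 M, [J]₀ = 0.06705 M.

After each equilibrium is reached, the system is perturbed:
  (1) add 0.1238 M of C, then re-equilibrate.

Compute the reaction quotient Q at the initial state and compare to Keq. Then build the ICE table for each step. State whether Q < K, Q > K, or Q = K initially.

Q₀ = 3.0279e-09 vs Keq = 0.002383 ⇒ Q<K, forward
Step 1:
                    D           C           J
  Initial        2.22      0.0479     0.06705
  Change      -0.4314      0.4314      0.4314
  Equil         1.789      0.4793      0.4984
  solve Keq expr → x = 0.1438; check Q = 0.002383
Then add 0.1238 M of C.
Step 2:
                    D           C           J
  Initial       1.789      0.6031      0.4984
  Change      0.05216    -0.05216    -0.05216
  Equil         1.841      0.5509      0.4463
  solve Keq expr → x = -0.01739; check Q = 0.002383

Q₀ = 3.0279e-09; Q < K (proceeds forward)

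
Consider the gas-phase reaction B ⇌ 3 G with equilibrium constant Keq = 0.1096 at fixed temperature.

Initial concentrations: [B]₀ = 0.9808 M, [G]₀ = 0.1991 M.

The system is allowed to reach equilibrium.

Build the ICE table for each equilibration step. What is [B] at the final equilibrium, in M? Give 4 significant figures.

[B]_eq = 0.8935 M

Q₀ = 0.008047 vs Keq = 0.1096 ⇒ Q<K, forward
Step 1:
                  B         G
  init       0.9808    0.1991
  Δ        -0.08728    0.2618
  eq         0.8935    0.4609
  solve Keq expr → x = 0.08728; check Q = 0.1096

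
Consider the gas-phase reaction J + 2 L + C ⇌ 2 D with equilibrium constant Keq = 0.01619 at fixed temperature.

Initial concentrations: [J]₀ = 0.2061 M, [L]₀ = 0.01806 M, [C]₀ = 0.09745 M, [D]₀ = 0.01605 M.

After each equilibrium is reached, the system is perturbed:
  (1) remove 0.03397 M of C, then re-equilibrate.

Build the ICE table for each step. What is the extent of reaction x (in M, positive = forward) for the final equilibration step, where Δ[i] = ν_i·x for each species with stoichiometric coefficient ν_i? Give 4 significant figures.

Q₀ = 39.32 vs Keq = 0.01619 ⇒ Q>K, reverse
Step 1:
                  J         L         C         D
  init       0.2061   0.01806   0.09745   0.01605
  Δ        0.007706   0.01541  0.007706  -0.01541
  eq         0.2138   0.03347    0.1052 6.3859e-04
  solve Keq expr → x = -0.007706; check Q = 0.01619
Then remove 0.03397 M of C.
Step 2:
                  J         L         C         D
  init       0.2138   0.03347   0.07119 6.3859e-04
  Δ       5.5578e-05 1.1116e-04 5.5578e-05 -1.1116e-04
  eq         0.2139   0.03358   0.07124 5.2744e-04
  solve Keq expr → x = -5.5578e-05; check Q = 0.01619

x = -5.5578e-05 M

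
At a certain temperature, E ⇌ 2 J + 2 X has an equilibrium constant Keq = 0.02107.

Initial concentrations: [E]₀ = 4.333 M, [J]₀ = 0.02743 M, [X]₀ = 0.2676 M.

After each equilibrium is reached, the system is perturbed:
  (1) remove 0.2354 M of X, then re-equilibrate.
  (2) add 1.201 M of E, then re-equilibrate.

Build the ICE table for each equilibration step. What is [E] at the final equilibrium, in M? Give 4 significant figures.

[E]_eq = 5.26 M

Q₀ = 1.2435e-05 vs Keq = 0.02107 ⇒ Q<K, forward
Step 1:
                    E           J           X
  Initial       4.333     0.02743      0.2676
  Change      -0.2043      0.4087      0.4087
  Equil         4.129      0.4361      0.6763
  solve Keq expr → x = 0.2043; check Q = 0.02107
Then remove 0.2354 M of X.
Step 2:
                    E           J           X
  Initial       4.129      0.4361      0.4409
  Change     -0.05144      0.1029      0.1029
  Equil         4.077       0.539      0.5438
  solve Keq expr → x = 0.05144; check Q = 0.02107
Then add 1.201 M of E.
Step 3:
                    E           J           X
  Initial       5.278       0.539      0.5438
  Change      -0.0178     0.03561     0.03561
  Equil          5.26      0.5746      0.5794
  solve Keq expr → x = 0.0178; check Q = 0.02107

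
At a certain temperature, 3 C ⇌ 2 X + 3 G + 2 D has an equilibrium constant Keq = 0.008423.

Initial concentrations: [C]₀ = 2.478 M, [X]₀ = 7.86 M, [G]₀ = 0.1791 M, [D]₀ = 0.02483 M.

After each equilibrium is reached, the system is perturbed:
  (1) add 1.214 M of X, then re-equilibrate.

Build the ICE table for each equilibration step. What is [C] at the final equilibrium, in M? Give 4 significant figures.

[C]_eq = 2.286 M

Q₀ = 1.4381e-05 vs Keq = 0.008423 ⇒ Q<K, forward
Step 1:
                    C           X           G           D
  I             2.478        7.86      0.1791     0.02483
  C           -0.2076      0.1384      0.2076      0.1384
  E              2.27       7.998      0.3867      0.1632
  solve Keq expr → x = 0.0692; check Q = 0.008423
Then add 1.214 M of X.
Step 2:
                    C           X           G           D
  I              2.27       9.212      0.3867      0.1632
  C           0.01585    -0.01057    -0.01585    -0.01057
  E             2.286       9.202      0.3709      0.1527
  solve Keq expr → x = -0.005284; check Q = 0.008423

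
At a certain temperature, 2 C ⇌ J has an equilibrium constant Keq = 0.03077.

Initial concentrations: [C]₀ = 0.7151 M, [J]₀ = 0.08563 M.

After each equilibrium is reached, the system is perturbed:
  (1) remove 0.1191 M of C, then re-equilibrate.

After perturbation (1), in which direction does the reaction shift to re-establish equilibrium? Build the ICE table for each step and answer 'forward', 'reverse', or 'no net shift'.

Direction: reverse

Q₀ = 0.1675 vs Keq = 0.03077 ⇒ Q>K, reverse
Step 1:
                    C           J
  init         0.7151     0.08563
  Δ            0.1276    -0.06378
  eq           0.8427     0.02185
  solve Keq expr → x = -0.06378; check Q = 0.03077
Then remove 0.1191 M of C.
Step 2:
                    C           J
  init         0.7236     0.02185
  Δ           0.01053   -0.005267
  eq           0.7341     0.01658
  solve Keq expr → x = -0.005267; check Q = 0.03077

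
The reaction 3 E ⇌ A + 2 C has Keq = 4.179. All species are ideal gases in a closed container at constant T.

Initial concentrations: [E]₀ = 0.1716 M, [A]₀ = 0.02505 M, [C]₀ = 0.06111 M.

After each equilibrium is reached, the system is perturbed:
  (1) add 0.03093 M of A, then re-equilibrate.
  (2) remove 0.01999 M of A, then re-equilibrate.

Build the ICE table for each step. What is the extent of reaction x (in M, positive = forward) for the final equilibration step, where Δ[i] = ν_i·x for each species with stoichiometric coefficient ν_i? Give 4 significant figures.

Q₀ = 0.01851 vs Keq = 4.179 ⇒ Q<K, forward
Step 1:
                  E         A         C
  I          0.1716   0.02505   0.06111
  C         -0.1079   0.03597   0.07193
  E          0.0637   0.06102     0.133
  solve Keq expr → x = 0.03597; check Q = 4.179
Then add 0.03093 M of A.
Step 2:
                  E         A         C
  I          0.0637   0.09195     0.133
  C        0.007003 -0.002334 -0.004668
  E          0.0707   0.08961    0.1284
  solve Keq expr → x = -0.002334; check Q = 4.179
Then remove 0.01999 M of A.
Step 3:
                  E         A         C
  I          0.0707   0.06962    0.1284
  C       -0.004294  0.001431  0.002862
  E         0.06641   0.07105    0.1312
  solve Keq expr → x = 0.001431; check Q = 4.179

x = 0.001431 M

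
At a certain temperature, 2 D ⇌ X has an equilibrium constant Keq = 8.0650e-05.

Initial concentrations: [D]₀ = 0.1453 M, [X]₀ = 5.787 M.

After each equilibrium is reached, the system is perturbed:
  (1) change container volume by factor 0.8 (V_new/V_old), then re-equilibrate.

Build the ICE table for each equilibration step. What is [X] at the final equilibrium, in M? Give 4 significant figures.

Q₀ = 274.1 vs Keq = 8.0650e-05 ⇒ Q>K, reverse
Step 1:
                  D         X
  I          0.1453     5.787
  C           11.55    -5.776
  E            11.7   0.01103
  solve Keq expr → x = -5.776; check Q = 8.0650e-05
Then change container volume by factor 0.8 (V_new/V_old).
Step 2:
                  D         X
  I           14.62   0.01379
  C       -0.006864  0.003432
  E           14.61   0.01723
  solve Keq expr → x = 0.003432; check Q = 8.0650e-05

[X]_eq = 0.01723 M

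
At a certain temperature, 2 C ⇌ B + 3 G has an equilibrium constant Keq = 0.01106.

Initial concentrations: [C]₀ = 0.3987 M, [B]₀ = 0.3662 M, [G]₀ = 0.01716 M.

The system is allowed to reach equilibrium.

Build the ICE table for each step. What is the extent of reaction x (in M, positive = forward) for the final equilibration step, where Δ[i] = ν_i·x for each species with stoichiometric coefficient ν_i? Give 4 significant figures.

Q₀ = 1.1641e-05 vs Keq = 0.01106 ⇒ Q<K, forward
Step 1:
                    C           B           G
  Initial      0.3987      0.3662     0.01716
  Change     -0.08173     0.04087      0.1226
  Equil         0.317      0.4071      0.1398
  solve Keq expr → x = 0.04087; check Q = 0.01106

x = 0.04087 M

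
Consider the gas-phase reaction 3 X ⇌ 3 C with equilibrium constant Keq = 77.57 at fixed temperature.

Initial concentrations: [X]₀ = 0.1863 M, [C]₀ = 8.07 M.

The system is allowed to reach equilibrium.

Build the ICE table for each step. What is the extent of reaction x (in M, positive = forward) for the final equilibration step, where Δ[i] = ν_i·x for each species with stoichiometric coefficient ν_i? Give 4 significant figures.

Q₀ = 8.1280e+04 vs Keq = 77.57 ⇒ Q>K, reverse
Step 1:
                   X          C
  init        0.1863       8.07
  Δ            1.382     -1.382
  eq           1.568      6.688
  solve Keq expr → x = -0.4606; check Q = 77.57

x = -0.4606 M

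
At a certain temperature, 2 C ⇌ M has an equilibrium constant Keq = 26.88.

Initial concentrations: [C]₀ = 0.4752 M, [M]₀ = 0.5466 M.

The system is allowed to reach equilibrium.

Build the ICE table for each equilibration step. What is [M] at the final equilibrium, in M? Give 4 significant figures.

Q₀ = 2.421 vs Keq = 26.88 ⇒ Q<K, forward
Step 1:
                    C           M
  Initial      0.4752      0.5466
  Change      -0.3134      0.1567
  Equil        0.1618      0.7033
  solve Keq expr → x = 0.1567; check Q = 26.88

[M]_eq = 0.7033 M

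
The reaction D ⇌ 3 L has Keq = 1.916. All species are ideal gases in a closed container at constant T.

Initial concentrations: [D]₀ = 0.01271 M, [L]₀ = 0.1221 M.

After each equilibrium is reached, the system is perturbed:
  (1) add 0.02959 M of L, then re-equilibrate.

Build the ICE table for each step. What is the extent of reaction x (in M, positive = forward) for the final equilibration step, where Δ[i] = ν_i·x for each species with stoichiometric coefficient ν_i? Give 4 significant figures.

Q₀ = 0.1432 vs Keq = 1.916 ⇒ Q<K, forward
Step 1:
                    D           L
  I           0.01271      0.1221
  C          -0.01079     0.03236
  E          0.001923      0.1545
  solve Keq expr → x = 0.01079; check Q = 1.916
Then add 0.02959 M of L.
Step 2:
                    D           L
  I          0.001923      0.1841
  C          0.001151   -0.003453
  E          0.003074      0.1806
  solve Keq expr → x = -0.001151; check Q = 1.916

x = -0.001151 M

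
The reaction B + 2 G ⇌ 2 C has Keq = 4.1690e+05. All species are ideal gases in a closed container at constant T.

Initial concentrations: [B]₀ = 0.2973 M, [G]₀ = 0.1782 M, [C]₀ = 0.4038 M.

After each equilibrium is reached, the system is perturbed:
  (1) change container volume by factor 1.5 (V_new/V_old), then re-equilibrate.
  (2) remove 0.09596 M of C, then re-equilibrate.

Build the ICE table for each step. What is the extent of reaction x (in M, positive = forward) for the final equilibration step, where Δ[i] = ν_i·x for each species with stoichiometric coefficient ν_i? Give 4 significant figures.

Q₀ = 17.27 vs Keq = 4.1690e+05 ⇒ Q<K, forward
Step 1:
                    B           G           C
  I            0.2973      0.1782      0.4038
  C          -0.08812     -0.1762      0.1762
  E            0.2092    0.001964        0.58
  solve Keq expr → x = 0.08812; check Q = 4.1690e+05
Then change container volume by factor 1.5 (V_new/V_old).
Step 2:
                    B           G           C
  I            0.1395    0.001309      0.3867
  C        1.4612e-04  2.9224e-04 -2.9224e-04
  E            0.1396    0.001602      0.3864
  solve Keq expr → x = -1.4612e-04; check Q = 4.1690e+05
Then remove 0.09596 M of C.
Step 3:
                    B           G           C
  I            0.1396    0.001602      0.2904
  C       -1.9764e-04 -3.9528e-04  3.9528e-04
  E            0.1394    0.001206      0.2908
  solve Keq expr → x = 1.9764e-04; check Q = 4.1690e+05

x = 1.9764e-04 M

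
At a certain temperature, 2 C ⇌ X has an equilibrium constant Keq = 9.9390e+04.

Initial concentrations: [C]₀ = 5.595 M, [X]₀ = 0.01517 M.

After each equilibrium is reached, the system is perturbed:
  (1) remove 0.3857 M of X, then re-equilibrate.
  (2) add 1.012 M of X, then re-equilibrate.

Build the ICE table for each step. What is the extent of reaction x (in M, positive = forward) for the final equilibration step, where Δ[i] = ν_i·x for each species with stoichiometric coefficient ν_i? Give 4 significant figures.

Q₀ = 4.8460e-04 vs Keq = 9.9390e+04 ⇒ Q<K, forward
Step 1:
                    C           X
  init          5.595     0.01517
  Δ             -5.59       2.795
  eq         0.005317        2.81
  solve Keq expr → x = 2.795; check Q = 9.9390e+04
Then remove 0.3857 M of X.
Step 2:
                    C           X
  init       0.005317       2.424
  Δ       -3.7819e-04  1.8909e-04
  eq         0.004939       2.425
  solve Keq expr → x = 1.8909e-04; check Q = 9.9390e+04
Then add 1.012 M of X.
Step 3:
                    C           X
  init       0.004939       3.437
  Δ        9.4072e-04 -4.7036e-04
  eq          0.00588       3.436
  solve Keq expr → x = -4.7036e-04; check Q = 9.9390e+04

x = -4.7036e-04 M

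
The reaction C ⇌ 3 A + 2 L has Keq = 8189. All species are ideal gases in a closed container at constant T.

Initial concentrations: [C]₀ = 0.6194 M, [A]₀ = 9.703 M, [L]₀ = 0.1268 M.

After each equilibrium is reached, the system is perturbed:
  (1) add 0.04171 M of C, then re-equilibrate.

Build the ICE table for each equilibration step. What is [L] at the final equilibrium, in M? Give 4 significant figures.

[L]_eq = 1.067 M

Q₀ = 23.71 vs Keq = 8189 ⇒ Q<K, forward
Step 1:
                  C         A         L
  init       0.6194     9.703    0.1268
  Δ         -0.4475     1.343    0.8951
  eq         0.1719     11.05     1.022
  solve Keq expr → x = 0.4475; check Q = 8189
Then add 0.04171 M of C.
Step 2:
                  C         A         L
  init       0.2136     11.05     1.022
  Δ        -0.02265   0.06796   0.04531
  eq         0.1909     11.11     1.067
  solve Keq expr → x = 0.02265; check Q = 8189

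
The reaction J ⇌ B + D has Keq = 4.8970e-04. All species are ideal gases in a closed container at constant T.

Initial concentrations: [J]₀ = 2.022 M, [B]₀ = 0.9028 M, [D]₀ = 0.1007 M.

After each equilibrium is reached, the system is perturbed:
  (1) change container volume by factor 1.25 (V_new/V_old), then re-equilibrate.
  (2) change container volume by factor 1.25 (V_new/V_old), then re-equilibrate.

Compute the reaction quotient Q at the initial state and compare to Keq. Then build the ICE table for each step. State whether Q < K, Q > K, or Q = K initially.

Q₀ = 0.04496; Q > K (proceeds reverse)

Q₀ = 0.04496 vs Keq = 4.8970e-04 ⇒ Q>K, reverse
Step 1:
                  J         B         D
  init        2.022    0.9028    0.1007
  Δ         0.09941  -0.09941  -0.09941
  eq          2.121    0.8034  0.001293
  solve Keq expr → x = -0.09941; check Q = 4.8970e-04
Then change container volume by factor 1.25 (V_new/V_old).
Step 2:
                  J         B         D
  init        1.697    0.6427  0.001034
  Δ       -2.5790e-04 2.5790e-04 2.5790e-04
  eq          1.697     0.643  0.001292
  solve Keq expr → x = 2.5790e-04; check Q = 4.8970e-04
Then change container volume by factor 1.25 (V_new/V_old).
Step 3:
                  J         B         D
  init        1.357    0.5144  0.001034
  Δ       -2.5758e-04 2.5758e-04 2.5758e-04
  eq          1.357    0.5146  0.001291
  solve Keq expr → x = 2.5758e-04; check Q = 4.8970e-04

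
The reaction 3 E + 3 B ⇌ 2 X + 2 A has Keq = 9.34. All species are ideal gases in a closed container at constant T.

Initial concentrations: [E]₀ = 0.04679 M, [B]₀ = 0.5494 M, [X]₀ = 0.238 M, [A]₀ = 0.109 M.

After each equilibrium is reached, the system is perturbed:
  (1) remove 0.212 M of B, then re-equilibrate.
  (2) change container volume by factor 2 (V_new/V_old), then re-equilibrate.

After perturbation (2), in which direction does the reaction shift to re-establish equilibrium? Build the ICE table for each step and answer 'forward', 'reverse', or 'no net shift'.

Q₀ = 39.62 vs Keq = 9.34 ⇒ Q>K, reverse
Step 1:
                    E           B           X           A
  I           0.04679      0.5494       0.238       0.109
  C           0.01849     0.01849    -0.01233    -0.01233
  E           0.06528      0.5679      0.2257     0.09667
  solve Keq expr → x = -0.006164; check Q = 9.34
Then remove 0.212 M of B.
Step 2:
                    E           B           X           A
  I           0.06528      0.3559      0.2257     0.09667
  C           0.02027     0.02027    -0.01351    -0.01351
  E           0.08555      0.3762      0.2122     0.08316
  solve Keq expr → x = -0.006756; check Q = 9.34
Then change container volume by factor 2 (V_new/V_old).
Step 3:
                    E           B           X           A
  I           0.04278      0.1881      0.1061     0.04158
  C           0.01098     0.01098   -0.007322   -0.007322
  E           0.05376      0.1991     0.09876     0.03426
  solve Keq expr → x = -0.003661; check Q = 9.34

Direction: reverse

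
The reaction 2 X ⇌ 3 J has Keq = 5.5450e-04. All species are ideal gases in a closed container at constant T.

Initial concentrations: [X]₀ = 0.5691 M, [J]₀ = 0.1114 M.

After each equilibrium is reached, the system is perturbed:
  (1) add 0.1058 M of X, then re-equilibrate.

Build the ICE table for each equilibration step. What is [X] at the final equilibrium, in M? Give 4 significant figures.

[X]_eq = 0.7058 M

Q₀ = 0.004269 vs Keq = 5.5450e-04 ⇒ Q>K, reverse
Step 1:
                  X         J
  init       0.5691    0.1114
  Δ         0.03512  -0.05268
  eq         0.6042   0.05872
  solve Keq expr → x = -0.01756; check Q = 5.5450e-04
Then add 0.1058 M of X.
Step 2:
                  X         J
  init         0.71   0.05872
  Δ       -0.004271  0.006406
  eq         0.7058   0.06512
  solve Keq expr → x = 0.002135; check Q = 5.5450e-04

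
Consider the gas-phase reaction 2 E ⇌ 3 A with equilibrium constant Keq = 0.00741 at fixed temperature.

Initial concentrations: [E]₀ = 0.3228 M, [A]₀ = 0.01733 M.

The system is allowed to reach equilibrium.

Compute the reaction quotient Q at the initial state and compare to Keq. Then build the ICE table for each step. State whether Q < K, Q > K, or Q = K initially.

Q₀ = 4.9949e-05; Q < K (proceeds forward)

Q₀ = 4.9949e-05 vs Keq = 0.00741 ⇒ Q<K, forward
Step 1:
                  E         A
  I          0.3228   0.01733
  C        -0.04392   0.06589
  E          0.2789   0.08322
  solve Keq expr → x = 0.02196; check Q = 0.00741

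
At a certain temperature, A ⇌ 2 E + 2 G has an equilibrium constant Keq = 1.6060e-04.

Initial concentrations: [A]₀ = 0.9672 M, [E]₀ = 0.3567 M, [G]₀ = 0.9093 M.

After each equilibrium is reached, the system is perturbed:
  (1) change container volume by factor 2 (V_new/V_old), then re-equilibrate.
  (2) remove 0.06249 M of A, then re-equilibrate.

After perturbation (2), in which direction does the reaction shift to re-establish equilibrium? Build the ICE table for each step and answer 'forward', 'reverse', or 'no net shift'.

Q₀ = 0.1088 vs Keq = 1.6060e-04 ⇒ Q>K, reverse
Step 1:
                   A          E          G
  I           0.9672     0.3567     0.9093
  C           0.1666    -0.3333    -0.3333
  E            1.134    0.02343      0.576
  solve Keq expr → x = -0.1666; check Q = 1.6060e-04
Then change container volume by factor 2 (V_new/V_old).
Step 2:
                   A          E          G
  I           0.5669    0.01171      0.288
  C        -0.009547    0.01909    0.01909
  E           0.5574    0.03081     0.3071
  solve Keq expr → x = 0.009547; check Q = 1.6060e-04
Then remove 0.06249 M of A.
Step 3:
                   A          E          G
  I           0.4949    0.03081     0.3071
  C       8.0122e-04  -0.001602  -0.001602
  E           0.4957     0.0292     0.3055
  solve Keq expr → x = -8.0122e-04; check Q = 1.6060e-04

Direction: reverse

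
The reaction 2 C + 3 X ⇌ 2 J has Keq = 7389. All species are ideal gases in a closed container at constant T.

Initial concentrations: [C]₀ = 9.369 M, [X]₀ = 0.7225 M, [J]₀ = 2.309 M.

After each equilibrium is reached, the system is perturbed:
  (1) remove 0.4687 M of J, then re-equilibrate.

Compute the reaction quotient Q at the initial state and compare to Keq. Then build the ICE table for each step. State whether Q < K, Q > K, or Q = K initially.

Q₀ = 0.161; Q < K (proceeds forward)

Q₀ = 0.161 vs Keq = 7389 ⇒ Q<K, forward
Step 1:
                  C         X         J
  init        9.369    0.7225     2.309
  Δ         -0.4659   -0.6989    0.4659
  eq          8.903    0.0236     2.775
  solve Keq expr → x = 0.233; check Q = 7389
Then remove 0.4687 M of J.
Step 2:
                  C         X         J
  init        8.903    0.0236     2.306
  Δ       -0.001817 -0.002725  0.001817
  eq          8.901   0.02088     2.308
  solve Keq expr → x = 9.0830e-04; check Q = 7389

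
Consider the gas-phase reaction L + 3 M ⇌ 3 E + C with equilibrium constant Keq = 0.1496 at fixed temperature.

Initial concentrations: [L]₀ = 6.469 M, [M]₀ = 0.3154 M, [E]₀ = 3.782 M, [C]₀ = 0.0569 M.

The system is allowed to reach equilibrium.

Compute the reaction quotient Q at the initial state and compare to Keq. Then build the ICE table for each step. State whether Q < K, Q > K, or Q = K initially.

Q₀ = 15.17 vs Keq = 0.1496 ⇒ Q>K, reverse
Step 1:
                    L           M           E           C
  I             6.469      0.3154       3.782      0.0569
  C           0.05463      0.1639     -0.1639    -0.05463
  E             6.524      0.4793       3.618    0.002269
  solve Keq expr → x = -0.05463; check Q = 0.1496

Q₀ = 15.17; Q > K (proceeds reverse)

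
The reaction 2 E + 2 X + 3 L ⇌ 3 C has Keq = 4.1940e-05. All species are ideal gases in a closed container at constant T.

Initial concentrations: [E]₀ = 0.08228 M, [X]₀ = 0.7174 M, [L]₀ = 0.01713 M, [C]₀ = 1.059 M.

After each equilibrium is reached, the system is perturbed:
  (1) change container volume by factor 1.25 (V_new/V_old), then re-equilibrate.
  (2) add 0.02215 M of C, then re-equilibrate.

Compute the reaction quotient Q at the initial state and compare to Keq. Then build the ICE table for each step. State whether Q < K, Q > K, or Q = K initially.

Q₀ = 6.7812e+07; Q > K (proceeds reverse)

Q₀ = 6.7812e+07 vs Keq = 4.1940e-05 ⇒ Q>K, reverse
Step 1:
                  E         X         L         C
  init      0.08228    0.7174   0.01713     1.059
  Δ          0.6809    0.6809     1.021    -1.021
  eq         0.7632     1.398     1.038   0.03768
  solve Keq expr → x = -0.3404; check Q = 4.1940e-05
Then change container volume by factor 1.25 (V_new/V_old).
Step 2:
                  E         X         L         C
  init       0.6105     1.119    0.8308   0.03014
  Δ        0.004914  0.004914  0.007371 -0.007371
  eq         0.6154     1.124    0.8381   0.02277
  solve Keq expr → x = -0.002457; check Q = 4.1940e-05
Then add 0.02215 M of C.
Step 3:
                  E         X         L         C
  init       0.6154     1.124    0.8381   0.04492
  Δ         0.01402   0.01402   0.02103  -0.02103
  eq         0.6295     1.138    0.8592   0.02389
  solve Keq expr → x = -0.00701; check Q = 4.1940e-05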